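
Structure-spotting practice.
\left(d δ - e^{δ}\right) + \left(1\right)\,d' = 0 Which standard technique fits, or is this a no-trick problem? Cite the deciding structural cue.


Diagnosis: a linear integrating factor — arrange it as d' + δ·d = (the forcing term) and the integrating factor does the rest.


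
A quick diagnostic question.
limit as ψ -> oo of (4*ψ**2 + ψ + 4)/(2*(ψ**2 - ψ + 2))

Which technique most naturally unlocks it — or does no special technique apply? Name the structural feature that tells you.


Best approach: dominant-term comparison — as ψ grows, only the highest-degree terms matter — compare leading terms and read the limit off. Differentiating the expression as a single quotient would eventually settle it as well; matching dominant growth settles it immediately.


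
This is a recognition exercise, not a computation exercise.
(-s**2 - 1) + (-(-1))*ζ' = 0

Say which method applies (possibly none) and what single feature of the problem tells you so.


Method: no special technique — solved for the derivative, no ζ appears — this is antidifferentiation in s wearing ODE clothing.


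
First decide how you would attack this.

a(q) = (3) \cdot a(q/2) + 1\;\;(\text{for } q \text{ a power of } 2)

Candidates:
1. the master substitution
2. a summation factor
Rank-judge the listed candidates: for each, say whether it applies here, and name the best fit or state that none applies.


Verdict: the master substitution — the argument shrinks by the factor 2, so measure the index on a logarithmic scale and the recursion becomes a shift.
- the master substitution: a fit — the right tool for this form.
- a summation factor: the recursion divides its index rather than shifting it — there is no previous-term chain for a summation factor to telescope.


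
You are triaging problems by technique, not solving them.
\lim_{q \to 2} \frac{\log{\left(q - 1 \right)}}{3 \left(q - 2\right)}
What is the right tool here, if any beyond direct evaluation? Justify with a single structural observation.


Best approach: l'Hôpital's rule (0/0) — the 0/0 form at 2 is the signature situation for l'Hôpital's rule. A local series expansion at the point resolves it as well; the rule is the packaged version of that step.


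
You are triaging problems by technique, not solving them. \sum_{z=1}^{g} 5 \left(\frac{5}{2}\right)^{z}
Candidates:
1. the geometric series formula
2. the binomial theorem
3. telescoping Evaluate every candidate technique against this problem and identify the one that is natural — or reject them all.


Technique: the geometric series formula — term-over-term division gives \frac{5}{2} every time — index-free ratio, geometric sum formula applies.
- the geometric series formula: applies; the problem has the shape this method handles.
- the binomial theorem — there is no sum-raised-to-a-power identity hiding in these terms.
- telescoping: as presented, consecutive terms share no shifted copy to cancel against — no rewrite is on display to change that.


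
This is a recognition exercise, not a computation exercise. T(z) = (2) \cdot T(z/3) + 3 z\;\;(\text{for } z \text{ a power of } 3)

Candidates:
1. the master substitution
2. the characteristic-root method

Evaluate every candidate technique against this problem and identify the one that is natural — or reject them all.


Verdict: the master substitution — the argument shrinks by the factor 3, so measure the index on a logarithmic scale and the recursion becomes a shift.
- the master substitution — yes — fits the structure here.
- the characteristic-root method — a divided-index call is not the fixed-shift linear shape that characteristic roots solve.


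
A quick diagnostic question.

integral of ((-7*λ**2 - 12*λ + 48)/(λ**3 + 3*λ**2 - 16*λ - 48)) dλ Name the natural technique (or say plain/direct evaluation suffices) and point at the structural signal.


Diagnosis: partial fractions — each factor of λ**3 + 3*λ**2 - 16*λ - 48 owns one elementary piece of the integrand — separate them and integrate piecewise.


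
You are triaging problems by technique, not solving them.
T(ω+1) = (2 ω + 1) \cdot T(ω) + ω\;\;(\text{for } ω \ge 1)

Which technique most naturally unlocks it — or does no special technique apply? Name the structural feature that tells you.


Diagnosis: a summation factor — an index-dependent multiplier 2 ω + 1 rules out characteristic roots; a summation factor converts it to a pure difference.


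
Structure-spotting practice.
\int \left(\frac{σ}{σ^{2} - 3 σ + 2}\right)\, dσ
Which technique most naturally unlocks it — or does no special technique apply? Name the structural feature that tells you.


Method: partial fractions — with σ^{2} - 3 σ + 2 factorable and the degree on top strictly smaller, simple-fraction decomposition is immediate.


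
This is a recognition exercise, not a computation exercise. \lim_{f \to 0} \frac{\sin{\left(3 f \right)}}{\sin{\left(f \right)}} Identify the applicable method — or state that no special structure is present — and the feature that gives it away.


Diagnosis: l'Hôpital's rule (0/0) — the 0/0 form at 0 is the signature situation for l'Hôpital's rule. Expanding numerator and denominator to first order gives the same value — the rule automates exactly that.


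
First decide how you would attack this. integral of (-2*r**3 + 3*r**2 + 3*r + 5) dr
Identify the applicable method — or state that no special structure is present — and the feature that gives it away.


Verdict: no special technique — every term is a constant multiple of a power of r; term-wise power-rule integration needs no preliminary transformation.


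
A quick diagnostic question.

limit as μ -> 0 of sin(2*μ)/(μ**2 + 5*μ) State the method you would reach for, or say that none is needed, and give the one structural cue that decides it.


Diagnosis: l'Hôpital's rule (0/0) — plug in 0: top and bottom both hit zero, so differentiate each and retry. Expanding numerator and denominator to first order gives the same value — the rule automates exactly that.


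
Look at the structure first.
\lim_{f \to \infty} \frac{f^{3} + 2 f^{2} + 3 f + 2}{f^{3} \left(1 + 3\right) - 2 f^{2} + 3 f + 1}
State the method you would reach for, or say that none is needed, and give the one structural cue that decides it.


Technique: dominant-term comparison — at large f only the top-degree terms survive; compare the leading terms and the limit falls out. Differentiating the expression as a single quotient would eventually settle it as well; matching dominant growth settles it immediately.


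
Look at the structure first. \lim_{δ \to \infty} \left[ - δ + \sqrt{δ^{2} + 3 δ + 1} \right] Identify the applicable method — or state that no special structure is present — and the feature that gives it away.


Best approach: conjugate multiplication — an infinity-minus-infinity difference with a surviving radical — multiply by the conjugate to cancel the divergence.


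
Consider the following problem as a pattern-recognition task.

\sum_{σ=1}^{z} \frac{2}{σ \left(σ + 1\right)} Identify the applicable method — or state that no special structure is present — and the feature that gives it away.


Verdict: telescoping — poles of \frac{2}{σ \left(σ + 1\right)} differ by an integer, the telltale of a telescoping partial-fraction sum.


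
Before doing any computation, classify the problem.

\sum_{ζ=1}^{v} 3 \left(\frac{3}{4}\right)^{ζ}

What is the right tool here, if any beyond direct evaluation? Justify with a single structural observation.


Diagnosis: the geometric series formula — check a ratio of consecutive terms: it is \frac{3}{4}, independent of the index, so the geometric formula closes the sum.


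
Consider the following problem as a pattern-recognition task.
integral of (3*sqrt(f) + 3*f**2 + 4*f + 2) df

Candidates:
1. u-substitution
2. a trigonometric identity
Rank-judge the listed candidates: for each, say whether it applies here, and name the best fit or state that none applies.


Diagnosis: no special technique — a term-by-term power-rule job in f; no substitution or rearrangement earns its keep here.
- u-substitution — no subexpression of the integrand serves as a whole-integral substitution inner — individual terms may offer their own, but none carries its derivative as a factor of the full integrand; a working change of variable would have to be constructed from outside the expression.
- a trigonometric identity — there is no trigonometric structure at all — the integrand carries no sine or cosine to rewrite.


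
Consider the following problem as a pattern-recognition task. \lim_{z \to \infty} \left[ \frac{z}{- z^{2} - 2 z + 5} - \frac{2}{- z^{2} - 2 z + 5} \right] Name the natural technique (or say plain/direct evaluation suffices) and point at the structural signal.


Method: dominant-term comparison — growth-rate triage: the leading powers of z decide the limit, everything else is noise. As a single quotient, the ∞/∞ shape would yield to repeated differentiation as well — the growth comparison gets there in one look.


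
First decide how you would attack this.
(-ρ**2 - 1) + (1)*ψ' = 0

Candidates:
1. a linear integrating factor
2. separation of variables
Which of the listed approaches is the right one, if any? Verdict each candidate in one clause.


Best approach: no special technique — solved for the derivative, no ψ appears — this is antidifferentiation in ρ wearing ODE clothing.
- a linear integrating factor — the linear template holds only trivially here (the unknown is absent, so the coefficient is zero) — the method is not the natural label.
- separation of variables — separation is only trivially available — with the unknown absent from the slope this is a direct integration, not a separation problem.


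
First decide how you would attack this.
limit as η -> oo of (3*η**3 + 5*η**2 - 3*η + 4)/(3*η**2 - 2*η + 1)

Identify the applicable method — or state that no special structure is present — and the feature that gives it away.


Best approach: dominant-term comparison — at large η only the top-degree terms survive; compare the leading terms and the limit falls out. As a single quotient, the ∞/∞ shape would yield to repeated differentiation as well — the growth comparison gets there in one look.


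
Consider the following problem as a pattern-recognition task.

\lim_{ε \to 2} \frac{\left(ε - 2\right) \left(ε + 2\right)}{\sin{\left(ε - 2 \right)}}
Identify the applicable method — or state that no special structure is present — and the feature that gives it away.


Best approach: l'Hôpital's rule (0/0) — plug in 2: top and bottom both hit zero, so differentiate each and retry. A local series expansion at the point resolves it as well; the rule is the packaged version of that step.


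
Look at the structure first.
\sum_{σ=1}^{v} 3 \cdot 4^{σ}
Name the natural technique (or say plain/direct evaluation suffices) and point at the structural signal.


Diagnosis: the geometric series formula — each summand is the previous one scaled by 4; that constant multiplier is itself the geometric structure.


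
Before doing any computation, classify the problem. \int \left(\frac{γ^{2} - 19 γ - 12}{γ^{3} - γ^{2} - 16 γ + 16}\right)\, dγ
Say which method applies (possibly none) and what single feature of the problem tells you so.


Technique: partial fractions — the denominator γ^{3} - γ^{2} - 16 γ + 16 factors, so the quotient decomposes into elementary partial fractions term by term.


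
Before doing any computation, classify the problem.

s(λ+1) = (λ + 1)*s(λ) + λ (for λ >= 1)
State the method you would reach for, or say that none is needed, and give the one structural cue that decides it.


Verdict: a summation factor — rescale the sequence by the product of the weights λ + 1 so far — the recurrence collapses to a plain running sum.


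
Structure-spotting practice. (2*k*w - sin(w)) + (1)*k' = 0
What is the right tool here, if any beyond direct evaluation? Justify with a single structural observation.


Method: a linear integrating factor — the unknown enters only to the first power against a nonzero forcing term — the integrating-factor template applies directly.


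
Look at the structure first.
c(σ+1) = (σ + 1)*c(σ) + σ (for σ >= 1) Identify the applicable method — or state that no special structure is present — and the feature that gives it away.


Method: a summation factor — one step of memory with a weight σ + 1 that changes as the index grows — the summation-factor construction is built for this.


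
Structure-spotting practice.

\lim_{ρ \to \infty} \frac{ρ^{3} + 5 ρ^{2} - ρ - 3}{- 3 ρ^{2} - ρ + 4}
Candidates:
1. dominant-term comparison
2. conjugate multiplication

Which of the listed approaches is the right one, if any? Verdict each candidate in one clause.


Diagnosis: dominant-term comparison — growth-rate triage: the leading powers of ρ decide the limit, everything else is noise.
- dominant-term comparison: yes, a natural case for it.
- conjugate multiplication: there is no infinity-minus-infinity radical difference to rationalize.


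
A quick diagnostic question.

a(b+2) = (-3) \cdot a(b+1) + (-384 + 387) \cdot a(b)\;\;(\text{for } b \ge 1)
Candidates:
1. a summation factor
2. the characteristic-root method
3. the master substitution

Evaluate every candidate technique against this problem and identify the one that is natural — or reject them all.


Diagnosis: the characteristic-root method — constant coefficients and linearity mean the ansatz r^b reduces it to solving the characteristic polynomial.
- a summation factor — a summation factor telescopes one-step recursions; this one carries higher-order memory.
- the characteristic-root method: yes, a natural case for it.
- the master substitution — this is shift-type recursion, outside the divide-and-conquer template.


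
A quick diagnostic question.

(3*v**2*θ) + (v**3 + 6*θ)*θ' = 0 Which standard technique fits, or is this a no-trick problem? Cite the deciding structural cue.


Best approach: the exact-equation method — the cross partial derivatives of 3*v**2*θ and v**3 + 6*θ agree, so the left side is the total differential of one potential in v and θ.


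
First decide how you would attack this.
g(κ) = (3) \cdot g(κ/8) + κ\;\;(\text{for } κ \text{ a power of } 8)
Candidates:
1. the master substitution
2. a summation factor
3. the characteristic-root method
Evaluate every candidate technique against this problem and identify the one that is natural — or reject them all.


Diagnosis: the master substitution — the argument shrinks by the factor 8, so measure the index on a logarithmic scale and the recursion becomes a shift.
- the master substitution: yes — fits the structure here.
- a summation factor: the recursion divides its index rather than shifting it — there is no previous-term chain for a summation factor to telescope.
- the characteristic-root method — the recursion divides its index rather than shifting it — outside the constant-shift family the root method covers.


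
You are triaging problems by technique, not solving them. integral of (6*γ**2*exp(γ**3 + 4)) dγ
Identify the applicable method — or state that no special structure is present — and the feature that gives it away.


Diagnosis: u-substitution — everything non-trivial happens through the inner expression γ**3 + 4, and its derivative accounts for the remaining factor up to a constant, so set u = γ**3 + 4.


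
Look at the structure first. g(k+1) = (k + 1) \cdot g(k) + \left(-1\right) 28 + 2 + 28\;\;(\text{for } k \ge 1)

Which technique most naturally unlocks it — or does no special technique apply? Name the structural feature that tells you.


Best approach: a summation factor — because the multiplier k + 1 is index-dependent, divide through by its running product and sum the resulting differences.


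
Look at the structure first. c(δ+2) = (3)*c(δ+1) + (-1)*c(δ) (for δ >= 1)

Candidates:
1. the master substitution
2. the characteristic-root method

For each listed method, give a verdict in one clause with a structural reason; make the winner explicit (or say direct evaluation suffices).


Technique: the characteristic-root method — every coefficient is a fixed number and the forcing is zero — substitute r^δ and read off the root equation.
- the master substitution — with no divided-index recursive call, reindexing by powers of a base buys nothing.
- the characteristic-root method: applies; the problem has the shape this method handles.


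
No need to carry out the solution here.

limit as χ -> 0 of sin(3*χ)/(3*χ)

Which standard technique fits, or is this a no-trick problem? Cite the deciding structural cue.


Verdict: l'Hôpital's rule (0/0) — both numerator and denominator vanish at 0: the genuine 0/0 indeterminate that l'Hôpital exists for. A first-order expansion at the point is an equally standard path; the rule packages it.


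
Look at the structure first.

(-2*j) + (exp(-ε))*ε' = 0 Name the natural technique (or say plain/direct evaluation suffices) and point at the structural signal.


Method: separation of variables — all dependence on the two variables factors apart, the defining separable shape. One could also solve this as an exact equation; with each coefficient in its own variable, separating is the same work with fewer steps.


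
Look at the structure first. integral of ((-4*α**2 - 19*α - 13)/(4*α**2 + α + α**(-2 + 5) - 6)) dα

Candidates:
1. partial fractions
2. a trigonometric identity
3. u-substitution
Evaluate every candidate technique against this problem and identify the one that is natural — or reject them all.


Best approach: partial fractions — the factorization of (4*α**2 + α + α**(-2 + 5) - 6) is the whole battle; after it, each term is a table integral.
- partial fractions — a fit — the right tool for this form.
- a trigonometric identity — no sine or cosine appears, so there is nothing for a trigonometric identity to act on.
- u-substitution: no subexpression of the integrand serves as a whole-integral substitution inner — individual terms may offer their own, but none carries its derivative as a factor of the full integrand; a working change of variable would have to be constructed from outside the expression.


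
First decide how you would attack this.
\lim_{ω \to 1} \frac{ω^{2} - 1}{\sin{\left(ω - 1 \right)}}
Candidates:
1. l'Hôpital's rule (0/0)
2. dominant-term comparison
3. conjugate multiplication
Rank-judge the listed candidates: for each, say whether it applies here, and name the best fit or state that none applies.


Best approach: l'Hôpital's rule (0/0) — numerator and denominator both vanish at 1 — a genuine 0/0 form, which is exactly when l'Hôpital applies. One could equally expand both pieces locally and compare leading terms; the rule does that in one stroke.
- l'Hôpital's rule (0/0): yes — fits the structure here.
- dominant-term comparison — leading-power comparison does not apply to this form.
- conjugate multiplication: the conjugate move applies to radical differences, which this is not.


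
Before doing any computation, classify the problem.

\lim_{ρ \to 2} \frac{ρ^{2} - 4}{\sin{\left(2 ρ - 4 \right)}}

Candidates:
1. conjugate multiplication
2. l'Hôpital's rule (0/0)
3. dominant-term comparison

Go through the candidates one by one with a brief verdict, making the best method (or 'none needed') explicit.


Technique: l'Hôpital's rule (0/0) — plug in 2: top and bottom both hit zero, so differentiate each and retry. A first-order expansion at the point is an equally standard path; the rule packages it.
- conjugate multiplication: there is no infinity-minus-infinity radical difference to rationalize.
- l'Hôpital's rule (0/0): yes, a natural case for it.
- dominant-term comparison — leading-power comparison does not apply to this form.


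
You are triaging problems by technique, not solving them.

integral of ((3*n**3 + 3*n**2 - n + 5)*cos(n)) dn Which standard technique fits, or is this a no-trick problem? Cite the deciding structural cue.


Best approach: integration by parts — differentiate 3*n**3 + 3*n**2 - n + 5, integrate cos(n): each pass lowers the polynomial degree, so parts terminates.


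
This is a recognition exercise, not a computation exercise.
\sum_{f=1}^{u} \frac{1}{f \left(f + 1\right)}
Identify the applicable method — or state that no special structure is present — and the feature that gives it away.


Best approach: telescoping — the summand \frac{1}{f \left(f + 1\right)} decomposes into fractions whose poles differ by an integer shift — the series collapses.


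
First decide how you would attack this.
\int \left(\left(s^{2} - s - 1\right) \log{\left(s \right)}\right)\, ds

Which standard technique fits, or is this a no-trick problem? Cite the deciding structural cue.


Best approach: integration by parts — choose u = \log{\left(s \right)}: one derivative turns the logarithm algebraic, and the remaining factor s^{2} - s - 1 integrates term by term under the power rule.


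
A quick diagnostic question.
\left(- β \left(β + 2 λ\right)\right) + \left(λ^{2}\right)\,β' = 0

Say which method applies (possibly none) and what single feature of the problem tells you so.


Best approach: the homogeneous substitution — the slope's numerator and denominator share total degree; set v = β/λ and the equation drops to separable form. A Bernoulli rewrite works here as the equation stands — the homogeneous substitution is the more immediate reading.


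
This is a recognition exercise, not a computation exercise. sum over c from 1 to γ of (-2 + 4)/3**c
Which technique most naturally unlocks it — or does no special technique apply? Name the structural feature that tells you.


Best approach: the geometric series formula — consecutive terms stand in a fixed index-free ratio — the geometric sum formula closes it.


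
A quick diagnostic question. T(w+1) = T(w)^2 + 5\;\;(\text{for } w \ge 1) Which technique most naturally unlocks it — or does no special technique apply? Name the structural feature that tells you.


Method: no special technique — the new term depends nonlinearly on the old ones, which disqualifies every superposition-based technique.


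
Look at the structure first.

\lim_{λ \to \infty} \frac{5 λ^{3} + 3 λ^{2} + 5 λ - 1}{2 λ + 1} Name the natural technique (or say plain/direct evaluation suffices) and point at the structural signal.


Method: dominant-term comparison — growth-rate triage: the leading powers of λ decide the limit, everything else is noise. l'Hôpital's at-infinity variant applies to the expression viewed as a single quotient; the leading-term comparison is the direct route.


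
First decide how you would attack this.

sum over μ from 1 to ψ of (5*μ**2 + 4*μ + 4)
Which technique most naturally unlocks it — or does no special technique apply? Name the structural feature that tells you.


Diagnosis: no special technique — no cancellation, no constant ratio, no binomial weights — just polynomial terms summed directly.


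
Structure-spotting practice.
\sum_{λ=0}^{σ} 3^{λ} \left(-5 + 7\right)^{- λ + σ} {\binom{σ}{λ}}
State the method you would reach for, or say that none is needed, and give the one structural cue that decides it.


Method: the binomial theorem — the summand is term λ of a binomial expansion in 3 and (-5 + 7); the whole sum is a single power.


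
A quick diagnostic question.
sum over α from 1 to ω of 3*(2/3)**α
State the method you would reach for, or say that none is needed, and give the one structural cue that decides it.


Verdict: the geometric series formula — check a ratio of consecutive terms: it is 2/3, independent of the index, so the geometric formula closes the sum.


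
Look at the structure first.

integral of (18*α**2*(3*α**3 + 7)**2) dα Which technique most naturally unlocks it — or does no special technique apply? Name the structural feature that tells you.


Technique: u-substitution — read it as f(3*α**3 + 7) times a constant multiple of d(3*α**3 + 7): one substitution, u = 3*α**3 + 7, finishes it. One could also expand and integrate term by term; the substitution is strictly more direct.


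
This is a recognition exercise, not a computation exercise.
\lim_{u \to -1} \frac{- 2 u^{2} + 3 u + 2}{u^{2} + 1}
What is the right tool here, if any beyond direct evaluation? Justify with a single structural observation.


Method: no special technique — no vanishing denominator and no indeterminate clash at the point — evaluation is immediate.


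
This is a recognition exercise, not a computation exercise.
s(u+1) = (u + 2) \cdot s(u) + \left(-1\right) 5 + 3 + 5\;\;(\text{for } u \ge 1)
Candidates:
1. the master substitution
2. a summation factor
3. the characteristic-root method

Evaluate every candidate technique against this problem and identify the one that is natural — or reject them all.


Best approach: a summation factor — normalize by the running product of u + 2: the left side becomes a difference, and differences sum.
- the master substitution — there is no divide-the-index recursive argument.
- a summation factor — a fit — the right tool for this form.
- the characteristic-root method: an index-dependent weight blocks the pure exponential ansatz.


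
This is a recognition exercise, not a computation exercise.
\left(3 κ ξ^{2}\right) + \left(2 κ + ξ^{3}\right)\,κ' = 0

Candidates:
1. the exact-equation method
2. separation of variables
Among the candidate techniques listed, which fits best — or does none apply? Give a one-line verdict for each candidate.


Technique: the exact-equation method — this form is already the differential of something: the matching mixed partials of 3 κ ξ^{2} and 2 κ + ξ^{3} prove it.
- the exact-equation method: applicable, and directly so.
- separation of variables: the two dependences are entangled, not a clean product of one-variable pieces.


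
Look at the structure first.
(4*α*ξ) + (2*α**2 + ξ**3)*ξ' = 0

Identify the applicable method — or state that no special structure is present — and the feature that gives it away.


Best approach: the exact-equation method — 4*α*ξ and 2*α**2 + ξ**3 pass the exactness check on the nose, so no integrating factor in α or ξ is needed at all.


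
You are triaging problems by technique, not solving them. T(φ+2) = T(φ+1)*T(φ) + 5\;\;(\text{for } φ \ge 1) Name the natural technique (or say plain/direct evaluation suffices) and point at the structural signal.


Method: no special technique — the new term depends nonlinearly on the old ones, which disqualifies every superposition-based technique.


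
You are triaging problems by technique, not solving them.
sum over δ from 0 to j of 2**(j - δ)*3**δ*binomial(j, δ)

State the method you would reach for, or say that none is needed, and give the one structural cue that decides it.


Technique: the binomial theorem — binomial(j, δ) weighting matched powers of 3 and 2 is the expanded form of (3 + 2)^j — fold it back up.


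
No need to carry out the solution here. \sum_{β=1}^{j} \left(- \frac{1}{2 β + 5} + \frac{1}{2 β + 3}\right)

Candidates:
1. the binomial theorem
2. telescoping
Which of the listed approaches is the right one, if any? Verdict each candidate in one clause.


Diagnosis: telescoping — the generic term is a one-step difference of \frac{1}{2 β + 3}, so partial sums shortcut to endpoint evaluation.
- the binomial theorem: there is no sum-raised-to-a-power identity hiding in these terms.
- telescoping: yes, a natural case for it.


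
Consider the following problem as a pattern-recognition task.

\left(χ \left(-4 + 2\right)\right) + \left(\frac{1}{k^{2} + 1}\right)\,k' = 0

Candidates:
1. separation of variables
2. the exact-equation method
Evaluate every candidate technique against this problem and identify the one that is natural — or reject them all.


Best approach: separation of variables — all dependence on the two variables factors apart, the defining separable shape.
- separation of variables: yes, a natural case for it.
- the exact-equation method: the cross-partial test holds only vacuously — each coefficient lives in its own variable, so the exactness machinery reads no structure the split form does not already show.


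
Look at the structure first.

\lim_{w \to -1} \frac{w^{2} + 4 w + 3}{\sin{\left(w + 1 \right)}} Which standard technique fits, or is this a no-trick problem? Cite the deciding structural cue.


Diagnosis: l'Hôpital's rule (0/0) — substituting -1 gives 0 over 0; differentiate top and bottom once and re-evaluate. A local series expansion at the point resolves it as well; the rule is the packaged version of that step.


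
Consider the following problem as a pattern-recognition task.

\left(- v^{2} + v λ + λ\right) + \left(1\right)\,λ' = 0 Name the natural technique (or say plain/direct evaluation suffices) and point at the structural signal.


Best approach: a linear integrating factor — the unknown enters only to the first power against a nonzero forcing term — the integrating-factor template applies directly.


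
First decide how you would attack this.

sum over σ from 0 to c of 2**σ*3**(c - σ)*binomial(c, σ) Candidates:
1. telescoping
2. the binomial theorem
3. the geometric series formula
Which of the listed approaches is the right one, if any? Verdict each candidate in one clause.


Technique: the binomial theorem — the binomial coefficients weight matched powers of 2 and 3, which is exactly the expansion of a binomial power.
- telescoping: computed from the summand as displayed, the partial sums build up without the pairwise collapse telescoping exploits.
- the binomial theorem: yes — fits the structure here.
- the geometric series formula — the term-to-term ratio drifts with the index — the one thing the geometric formula cannot absorb.


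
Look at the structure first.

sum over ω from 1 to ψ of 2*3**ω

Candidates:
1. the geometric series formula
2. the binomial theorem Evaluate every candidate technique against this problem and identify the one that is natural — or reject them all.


Best approach: the geometric series formula — each term is 3 times the previous one, so the geometric-series formula applies directly.
- the geometric series formula — yes, a natural case for it.
- the binomial theorem: there is no pair of bases whose matched powers would reassemble into a single binomial power.


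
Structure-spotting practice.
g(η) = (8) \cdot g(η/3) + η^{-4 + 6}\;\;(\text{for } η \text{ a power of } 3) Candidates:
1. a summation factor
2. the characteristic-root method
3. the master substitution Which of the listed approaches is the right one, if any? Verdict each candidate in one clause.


Technique: the master substitution — the argument shrinks by the factor 3, so measure the index on a logarithmic scale and the recursion becomes a shift.
- a summation factor: the recursion divides its index rather than shifting it — there is no previous-term chain for a summation factor to telescope.
- the characteristic-root method: a divided-index call is not the fixed-shift linear shape that characteristic roots solve.
- the master substitution: yes, a natural case for it.


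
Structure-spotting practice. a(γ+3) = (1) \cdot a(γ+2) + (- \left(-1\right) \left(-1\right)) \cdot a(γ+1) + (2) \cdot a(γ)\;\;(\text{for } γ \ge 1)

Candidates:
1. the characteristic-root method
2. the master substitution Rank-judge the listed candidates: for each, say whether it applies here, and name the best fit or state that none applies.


Best approach: the characteristic-root method — constant coefficients and linearity mean the ansatz r^γ reduces it to solving the characteristic polynomial.
- the characteristic-root method — applies; the problem has the shape this method handles.
- the master substitution: this is shift-type recursion, outside the divide-and-conquer template.


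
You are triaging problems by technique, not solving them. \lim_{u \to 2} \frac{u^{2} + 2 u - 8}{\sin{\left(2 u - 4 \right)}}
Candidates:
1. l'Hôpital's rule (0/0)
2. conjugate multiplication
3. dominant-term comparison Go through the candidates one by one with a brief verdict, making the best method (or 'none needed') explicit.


Diagnosis: l'Hôpital's rule (0/0) — both numerator and denominator vanish at 2: the genuine 0/0 indeterminate that l'Hôpital exists for. One could equally expand both pieces locally and compare leading terms; the rule does that in one stroke.
- l'Hôpital's rule (0/0) — yes — fits the structure here.
- conjugate multiplication: multiplying by a conjugate would not remove any indeterminacy here.
- dominant-term comparison — this limit is not decided by comparing leading-term growth at infinity.


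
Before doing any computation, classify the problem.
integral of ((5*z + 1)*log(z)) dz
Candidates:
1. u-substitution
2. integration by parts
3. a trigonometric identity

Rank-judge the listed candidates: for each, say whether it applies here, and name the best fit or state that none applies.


Verdict: integration by parts — take log(z) as the piece to differentiate: what remains is a power-rule integral in disguise.
- u-substitution — no subexpression of the integrand pairs with its own derivative as a factor — individual terms may offer their own substitutions, but any change of variable covering the whole integral would have to be constructed from outside the expression.
- integration by parts: yes — fits the structure here.
- a trigonometric identity — there is no trigonometric structure at all — the integrand carries no sine or cosine to rewrite.


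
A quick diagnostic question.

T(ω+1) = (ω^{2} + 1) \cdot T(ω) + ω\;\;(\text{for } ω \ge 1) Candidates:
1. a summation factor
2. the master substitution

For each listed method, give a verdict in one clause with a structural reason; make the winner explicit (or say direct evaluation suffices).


Technique: a summation factor — it is first-order linear but the coefficient ω^{2} + 1 depends on the index, so multiply through by a summation factor to telescope it.
- a summation factor — applicable, and directly so.
- the master substitution: the recursive argument is a shift of the index, not a fixed fraction of it.


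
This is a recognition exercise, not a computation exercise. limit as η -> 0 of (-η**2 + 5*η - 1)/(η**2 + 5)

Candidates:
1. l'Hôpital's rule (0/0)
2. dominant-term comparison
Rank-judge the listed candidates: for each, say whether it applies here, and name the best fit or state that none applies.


Verdict: no special technique — the function is continuous at 0; evaluation is itself the limit, no machinery required.
- l'Hôpital's rule (0/0) — evaluation at the point is determinate, so the rule has nothing to repair.
- dominant-term comparison — this is not a rational comparison of growth rates at infinity.


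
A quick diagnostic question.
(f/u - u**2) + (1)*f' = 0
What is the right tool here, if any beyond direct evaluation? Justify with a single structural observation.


Best approach: a linear integrating factor — the unknown enters only to the first power against a nonzero forcing term — the integrating-factor template applies directly.


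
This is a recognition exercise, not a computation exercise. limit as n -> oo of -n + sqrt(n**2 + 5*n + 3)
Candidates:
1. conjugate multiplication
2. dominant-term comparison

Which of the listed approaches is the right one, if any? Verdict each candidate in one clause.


Verdict: conjugate multiplication — two divergent pieces with a minus sign between them and a radical in the mix: rationalize sqrt(n**2 + 5*n + 3) - n before any limit law applies.
- conjugate multiplication: a fit — the right tool for this form.
- dominant-term comparison — this limit is not decided by comparing leading-term growth at infinity.


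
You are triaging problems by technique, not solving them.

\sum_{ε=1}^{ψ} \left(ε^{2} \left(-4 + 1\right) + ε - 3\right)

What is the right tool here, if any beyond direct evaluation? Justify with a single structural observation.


Technique: no special technique — constant-multiple powers of ε with no cancellation partners and no common ratio — use the standard power-sum formulas.


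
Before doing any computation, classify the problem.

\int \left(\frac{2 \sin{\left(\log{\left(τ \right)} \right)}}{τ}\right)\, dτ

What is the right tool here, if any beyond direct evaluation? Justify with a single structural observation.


Verdict: u-substitution — everything non-trivial happens through the inner expression \log{\left(τ \right)}, and its derivative accounts for the remaining factor up to a constant, so set u = \log{\left(τ \right)}.


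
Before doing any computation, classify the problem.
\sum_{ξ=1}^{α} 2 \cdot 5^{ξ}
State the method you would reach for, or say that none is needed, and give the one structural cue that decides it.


Technique: the geometric series formula — check a ratio of consecutive terms: it is 5, independent of the index, so the geometric formula closes the sum.


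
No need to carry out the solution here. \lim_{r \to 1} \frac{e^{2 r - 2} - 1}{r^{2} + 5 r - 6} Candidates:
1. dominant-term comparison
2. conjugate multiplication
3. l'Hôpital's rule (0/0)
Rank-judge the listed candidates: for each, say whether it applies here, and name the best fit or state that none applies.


Diagnosis: l'Hôpital's rule (0/0) — plug in 1: top and bottom both hit zero, so differentiate each and retry. Known elementary limits would finish this too — the rule just bypasses the case analysis.
- dominant-term comparison: no dominant-degree comparison decides it.
- conjugate multiplication: no divergent radical difference is present for a conjugate pair to cancel.
- l'Hôpital's rule (0/0): applicable, and directly so.


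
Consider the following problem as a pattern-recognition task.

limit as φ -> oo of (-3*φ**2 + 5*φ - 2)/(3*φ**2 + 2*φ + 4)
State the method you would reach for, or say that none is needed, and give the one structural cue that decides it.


Best approach: dominant-term comparison — growth-rate triage: the leading powers of φ decide the limit, everything else is noise. Differentiating the expression as a single quotient would eventually settle it as well; matching dominant growth settles it immediately.


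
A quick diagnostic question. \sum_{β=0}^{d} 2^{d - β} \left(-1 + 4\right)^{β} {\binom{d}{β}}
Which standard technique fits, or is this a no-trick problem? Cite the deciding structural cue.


Diagnosis: the binomial theorem — terms weighting {\binom{d}{β}} against matched powers of (-1 + 4) and 2 reassemble into ((-1 + 4) + 2)^d by the binomial theorem.


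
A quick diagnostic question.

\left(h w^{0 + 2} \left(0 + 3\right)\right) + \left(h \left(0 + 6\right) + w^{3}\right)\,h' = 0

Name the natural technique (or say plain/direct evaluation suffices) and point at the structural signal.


Technique: the exact-equation method — equality of cross partials is the green light — assemble the potential function term by term.


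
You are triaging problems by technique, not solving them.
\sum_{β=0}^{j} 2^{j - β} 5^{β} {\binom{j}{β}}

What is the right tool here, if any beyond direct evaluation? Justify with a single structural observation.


Best approach: the binomial theorem — binomial coefficients against complementary powers of 5 and 2: recognize the binomial expansion and resum.


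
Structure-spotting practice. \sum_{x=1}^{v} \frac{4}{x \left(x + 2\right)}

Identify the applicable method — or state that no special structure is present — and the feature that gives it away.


Method: telescoping — poles of \frac{4}{x \left(x + 2\right)} differ by an integer, the telltale of a telescoping partial-fraction sum.
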